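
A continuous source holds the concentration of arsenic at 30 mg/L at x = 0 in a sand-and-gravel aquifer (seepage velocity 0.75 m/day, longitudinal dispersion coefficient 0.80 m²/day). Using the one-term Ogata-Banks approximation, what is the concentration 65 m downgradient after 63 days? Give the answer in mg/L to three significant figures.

1.16 mg/L

For a continuous step input, C/C₀ ≈ ½·erfc((x−vt)/(2√(Dt))).
vt = 0.75 × 63 = 47.25 m and 2√(Dt) = 2√(0.80 × 63) = 14.20 m.
Argument (x−vt)/(2√(Dt)) = (65 − 47.25)/14.20 = 1.250; ½·erfc(1.250) = 0.03855.
C = 30 × 0.03855 = 1.16 mg/L.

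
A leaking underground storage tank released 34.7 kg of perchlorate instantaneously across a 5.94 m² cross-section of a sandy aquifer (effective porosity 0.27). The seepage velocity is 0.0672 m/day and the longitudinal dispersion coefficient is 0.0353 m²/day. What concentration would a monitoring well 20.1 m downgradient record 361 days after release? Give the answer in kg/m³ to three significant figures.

For an instantaneous plane source, C(x,t) = M/(n_e·A·√(4πDt)) · exp(−(x−vt)²/(4Dt)), with n_e·A the pore (flow) area.
Plume center vt = 0.0672 × 361 = 24.2592 m, so the well at 20.1 m is 4.1592 m upgradient of the peak.
√(4πDt) = 12.65 m, giving peak height M/(n_e·A·√(4πDt)) = 34.7/(0.27 × 5.94 × 12.65) = 1.710 kg/m³.
(x−vt)²/(4Dt) = (-4.1592)²/(4 × 0.0353 × 361) = 0.3394; exp(−0.3394) = 0.7122.
C = 1.710 × 0.7122 = 1.22 kg/m³.

1.22 kg/m³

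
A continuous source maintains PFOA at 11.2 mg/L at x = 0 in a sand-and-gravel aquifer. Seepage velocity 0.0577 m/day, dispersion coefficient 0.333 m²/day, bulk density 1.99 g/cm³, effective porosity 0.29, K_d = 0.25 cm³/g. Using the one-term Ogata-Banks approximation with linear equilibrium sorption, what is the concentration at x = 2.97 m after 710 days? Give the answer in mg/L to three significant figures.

Retardation factor R = 1 + ρ_b·K_d/n = 1 + 1.99 × 0.25/0.29 = 2.716.
Sorption retards both mechanisms: v_R = v/R = 0.02124 m/day, D_R = D/R = 0.1226 m²/day.
v_R·t = 0.02124 × 710 = 15.0804 m; 2√(D_R t) = 18.66 m; argument = (2.97 − 15.0804)/18.66 = -0.6490.
C = C₀ × ½·erfc(-0.6490) = 11.2 × 0.8206 = 9.19 mg/L.

9.19 mg/L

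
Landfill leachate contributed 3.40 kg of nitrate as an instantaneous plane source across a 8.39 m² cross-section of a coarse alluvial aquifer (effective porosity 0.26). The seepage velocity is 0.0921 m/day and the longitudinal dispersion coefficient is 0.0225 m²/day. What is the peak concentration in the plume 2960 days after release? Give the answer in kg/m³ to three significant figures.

0.0539 kg/m³

The peak of an instantaneous 1D plume sits at x = vt; there the Gaussian factor is 1 and C_max = M/(n_e·A·√(4πDt)), where n_e·A is the pore area the mass is dissolved in.
√(4πDt) = √(4π × 0.0225 × 2960) = 28.93 m, so C_max = 3.40/(0.26 × 8.39 × 28.93) = 0.0539 kg/m³.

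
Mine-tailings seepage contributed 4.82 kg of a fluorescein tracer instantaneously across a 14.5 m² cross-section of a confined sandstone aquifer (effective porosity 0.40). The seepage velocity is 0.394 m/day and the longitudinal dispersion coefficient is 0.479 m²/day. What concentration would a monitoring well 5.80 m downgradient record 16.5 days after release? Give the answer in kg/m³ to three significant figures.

0.0821 kg/m³

For an instantaneous plane source, C(x,t) = M/(n_e·A·√(4πDt)) · exp(−(x−vt)²/(4Dt)), with n_e·A the pore (flow) area.
Plume center vt = 0.394 × 16.5 = 6.501 m, so the well at 5.80 m is 0.701 m upgradient of the peak.
√(4πDt) = 9.966 m, giving peak height M/(n_e·A·√(4πDt)) = 4.82/(0.40 × 14.5 × 9.966) = 0.08339 kg/m³.
(x−vt)²/(4Dt) = (-0.701)²/(4 × 0.479 × 16.5) = 0.01554; exp(−0.01554) = 0.9846.
C = 0.08339 × 0.9846 = 0.0821 kg/m³.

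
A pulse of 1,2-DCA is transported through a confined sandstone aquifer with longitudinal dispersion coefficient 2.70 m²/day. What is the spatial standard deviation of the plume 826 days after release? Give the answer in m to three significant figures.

66.8 m

Dispersive spreading gives a Gaussian with σ² = 2Dt; advection only shifts the center.
σ = √(2 × 2.70 × 826) = 66.8 m.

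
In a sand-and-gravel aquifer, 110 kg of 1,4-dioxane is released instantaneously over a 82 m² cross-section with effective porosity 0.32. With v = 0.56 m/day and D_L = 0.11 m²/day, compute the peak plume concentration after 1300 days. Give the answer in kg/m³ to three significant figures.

The peak of an instantaneous 1D plume sits at x = vt; there the Gaussian factor is 1 and C_max = M/(n_e·A·√(4πDt)), where n_e·A is the pore area the mass is dissolved in.
√(4πDt) = √(4π × 0.11 × 1300) = 42.39 m, so C_max = 110/(0.32 × 82 × 42.39) = 0.0989 kg/m³.

0.0989 kg/m³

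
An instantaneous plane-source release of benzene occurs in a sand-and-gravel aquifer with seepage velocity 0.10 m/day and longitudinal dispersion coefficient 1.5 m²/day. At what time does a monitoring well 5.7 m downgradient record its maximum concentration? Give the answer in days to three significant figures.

10.5 days

For the 1D instantaneous-source solution, setting ∂C/∂t = 0 at fixed x gives v²t² + 2Dt − x² = 0, so t = (√(D² + v²x²) − D)/v².
√(D² + v²x²) = √(1.5² + 0.10² × 5.7²) = 1.605; v² = 0.01.
t = (1.605 − 1.5)/0.01 = 10.5 days (vs. the pure-advection estimate x/v = 57.0 d).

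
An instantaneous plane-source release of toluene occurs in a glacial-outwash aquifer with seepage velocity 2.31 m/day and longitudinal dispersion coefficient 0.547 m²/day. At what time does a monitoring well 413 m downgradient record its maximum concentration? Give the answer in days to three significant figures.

For the 1D instantaneous-source solution, setting ∂C/∂t = 0 at fixed x gives v²t² + 2Dt − x² = 0, so t = (√(D² + v²x²) − D)/v².
√(D² + v²x²) = √(0.547² + 2.31² × 413²) = 954.0; v² = 5.3361.
t = (954.0 − 0.547)/5.3361 = 179 days (vs. the pure-advection estimate x/v = 179 d).

179 days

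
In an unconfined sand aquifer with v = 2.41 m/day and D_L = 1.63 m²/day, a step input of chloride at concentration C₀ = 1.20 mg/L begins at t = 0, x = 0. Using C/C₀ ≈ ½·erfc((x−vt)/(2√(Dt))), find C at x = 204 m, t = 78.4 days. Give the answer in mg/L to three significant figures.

For a continuous step input, C/C₀ ≈ ½·erfc((x−vt)/(2√(Dt))).
vt = 2.41 × 78.4 = 188.944 m and 2√(Dt) = 2√(1.63 × 78.4) = 22.61 m.
Argument (x−vt)/(2√(Dt)) = (204 − 188.944)/22.61 = 0.6659; ½·erfc(0.6659) = 0.1732.
C = 1.20 × 0.1732 = 0.208 mg/L.

0.208 mg/L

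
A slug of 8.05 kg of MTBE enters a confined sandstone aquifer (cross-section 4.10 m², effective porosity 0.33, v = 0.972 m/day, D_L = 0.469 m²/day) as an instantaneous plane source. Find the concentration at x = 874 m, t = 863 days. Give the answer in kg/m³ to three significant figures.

0.0389 kg/m³

For an instantaneous plane source, C(x,t) = M/(n_e·A·√(4πDt)) · exp(−(x−vt)²/(4Dt)), with n_e·A the pore (flow) area.
Plume center vt = 0.972 × 863 = 838.836 m, so the well at 874 m is 35.164 m downgradient of the peak.
√(4πDt) = 71.32 m, giving peak height M/(n_e·A·√(4πDt)) = 8.05/(0.33 × 4.10 × 71.32) = 0.08342 kg/m³.
(x−vt)²/(4Dt) = (35.164)²/(4 × 0.469 × 863) = 0.7638; exp(−0.7638) = 0.4659.
C = 0.08342 × 0.4659 = 0.0389 kg/m³.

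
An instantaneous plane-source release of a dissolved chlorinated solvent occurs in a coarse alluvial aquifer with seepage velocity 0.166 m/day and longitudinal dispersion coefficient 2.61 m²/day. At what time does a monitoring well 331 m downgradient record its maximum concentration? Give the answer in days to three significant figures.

For the 1D instantaneous-source solution, setting ∂C/∂t = 0 at fixed x gives v²t² + 2Dt − x² = 0, so t = (√(D² + v²x²) − D)/v².
√(D² + v²x²) = √(2.61² + 0.166² × 331²) = 55.01; v² = 0.027556.
t = (55.01 − 2.61)/0.027556 = 1900 days (vs. the pure-advection estimate x/v = 1990 d).

1900 days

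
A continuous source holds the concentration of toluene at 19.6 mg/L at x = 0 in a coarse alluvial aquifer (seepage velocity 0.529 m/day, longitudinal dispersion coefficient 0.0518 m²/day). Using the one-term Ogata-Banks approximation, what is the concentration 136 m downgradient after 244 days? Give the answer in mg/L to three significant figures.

For a continuous step input, C/C₀ ≈ ½·erfc((x−vt)/(2√(Dt))).
vt = 0.529 × 244 = 129.076 m and 2√(Dt) = 2√(0.0518 × 244) = 7.110 m.
Argument (x−vt)/(2√(Dt)) = (136 − 129.076)/7.110 = 0.9738; ½·erfc(0.9738) = 0.08423.
C = 19.6 × 0.08423 = 1.65 mg/L.

1.65 mg/L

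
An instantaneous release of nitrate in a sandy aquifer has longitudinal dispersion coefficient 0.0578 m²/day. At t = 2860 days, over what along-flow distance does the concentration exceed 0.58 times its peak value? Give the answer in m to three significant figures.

38.0 m

The plume is Gaussian with σ = √(2Dt) = √(2 × 0.0578 × 2860) = 18.18 m.
C/C_peak = exp(−Δx²/(2σ²)) = 0.58 ⇒ Δx = σ·√(−2 ln 0.58) = 18.18 × 1.044 = 18.98 m.
Width = 2Δx = 38.0 m.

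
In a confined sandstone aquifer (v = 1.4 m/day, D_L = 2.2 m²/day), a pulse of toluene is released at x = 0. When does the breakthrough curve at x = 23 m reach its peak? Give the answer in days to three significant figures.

For the 1D instantaneous-source solution, setting ∂C/∂t = 0 at fixed x gives v²t² + 2Dt − x² = 0, so t = (√(D² + v²x²) − D)/v².
√(D² + v²x²) = √(2.2² + 1.4² × 23²) = 32.28; v² = 1.96.
t = (32.28 − 2.2)/1.96 = 15.3 days (vs. the pure-advection estimate x/v = 16.4 d).

15.3 days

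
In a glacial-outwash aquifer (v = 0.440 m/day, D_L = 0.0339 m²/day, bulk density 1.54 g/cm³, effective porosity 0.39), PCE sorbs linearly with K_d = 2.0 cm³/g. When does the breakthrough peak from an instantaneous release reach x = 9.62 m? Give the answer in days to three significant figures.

Retardation factor R = 1 + ρ_b·K_d/n = 1 + 1.54 × 2.0/0.39 = 8.897.
Sorption retards both mechanisms: v_R = v/R = 0.04945 m/day, D_R = D/R = 0.003810 m²/day.
Peak time from v_R²t² + 2D_R t − x² = 0: t = (√(D_R² + v_R²x²) − D_R)/v_R².
√(D_R² + v_R²x²) = √(0.003810² + 0.04945² × 9.62²) = 0.4757; v_R² = 0.002445.
t = (0.4757 − 0.003810)/0.002445 = 193 days.

193 days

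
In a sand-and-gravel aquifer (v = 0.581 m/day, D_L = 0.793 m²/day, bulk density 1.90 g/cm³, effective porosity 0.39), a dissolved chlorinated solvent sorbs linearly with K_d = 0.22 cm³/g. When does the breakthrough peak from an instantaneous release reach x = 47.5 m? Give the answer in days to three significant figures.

Retardation factor R = 1 + ρ_b·K_d/n = 1 + 1.90 × 0.22/0.39 = 2.072.
Sorption retards both mechanisms: v_R = v/R = 0.2804 m/day, D_R = D/R = 0.3827 m²/day.
Peak time from v_R²t² + 2D_R t − x² = 0: t = (√(D_R² + v_R²x²) − D_R)/v_R².
√(D_R² + v_R²x²) = √(0.3827² + 0.2804² × 47.5²) = 13.32; v_R² = 0.07862.
t = (13.32 − 0.3827)/0.07862 = 165 days.

165 days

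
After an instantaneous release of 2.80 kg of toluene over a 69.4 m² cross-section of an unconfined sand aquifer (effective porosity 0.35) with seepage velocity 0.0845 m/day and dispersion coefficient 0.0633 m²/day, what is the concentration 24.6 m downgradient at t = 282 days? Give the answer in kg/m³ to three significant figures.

For an instantaneous plane source, C(x,t) = M/(n_e·A·√(4πDt)) · exp(−(x−vt)²/(4Dt)), with n_e·A the pore (flow) area.
Plume center vt = 0.0845 × 282 = 23.829 m, so the well at 24.6 m is 0.771 m downgradient of the peak.
√(4πDt) = 14.98 m, giving peak height M/(n_e·A·√(4πDt)) = 2.80/(0.35 × 69.4 × 14.98) = 0.007695 kg/m³.
(x−vt)²/(4Dt) = (0.771)²/(4 × 0.0633 × 282) = 0.008325; exp(−0.008325) = 0.9917.
C = 0.007695 × 0.9917 = 0.00763 kg/m³.

0.00763 kg/m³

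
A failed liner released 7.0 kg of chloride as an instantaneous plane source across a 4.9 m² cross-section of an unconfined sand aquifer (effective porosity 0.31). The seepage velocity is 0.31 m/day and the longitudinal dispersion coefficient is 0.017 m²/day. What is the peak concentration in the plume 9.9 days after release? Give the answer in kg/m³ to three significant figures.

3.17 kg/m³

The peak of an instantaneous 1D plume sits at x = vt; there the Gaussian factor is 1 and C_max = M/(n_e·A·√(4πDt)), where n_e·A is the pore area the mass is dissolved in.
√(4πDt) = √(4π × 0.017 × 9.9) = 1.454 m, so C_max = 7.0/(0.31 × 4.9 × 1.454) = 3.17 kg/m³.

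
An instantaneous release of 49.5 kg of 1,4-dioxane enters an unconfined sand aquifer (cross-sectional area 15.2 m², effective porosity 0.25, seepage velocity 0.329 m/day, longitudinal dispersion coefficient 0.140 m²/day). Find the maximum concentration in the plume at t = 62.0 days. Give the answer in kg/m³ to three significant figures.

The peak of an instantaneous 1D plume sits at x = vt; there the Gaussian factor is 1 and C_max = M/(n_e·A·√(4πDt)), where n_e·A is the pore area the mass is dissolved in.
√(4πDt) = √(4π × 0.140 × 62.0) = 10.44 m, so C_max = 49.5/(0.25 × 15.2 × 10.44) = 1.25 kg/m³.

1.25 kg/m³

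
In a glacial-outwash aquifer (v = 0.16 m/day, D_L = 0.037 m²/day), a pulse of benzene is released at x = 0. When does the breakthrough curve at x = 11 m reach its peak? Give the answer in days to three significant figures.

67.3 days

For the 1D instantaneous-source solution, setting ∂C/∂t = 0 at fixed x gives v²t² + 2Dt − x² = 0, so t = (√(D² + v²x²) − D)/v².
√(D² + v²x²) = √(0.037² + 0.16² × 11²) = 1.760; v² = 0.0256.
t = (1.760 − 0.037)/0.0256 = 67.3 days (vs. the pure-advection estimate x/v = 68.8 d).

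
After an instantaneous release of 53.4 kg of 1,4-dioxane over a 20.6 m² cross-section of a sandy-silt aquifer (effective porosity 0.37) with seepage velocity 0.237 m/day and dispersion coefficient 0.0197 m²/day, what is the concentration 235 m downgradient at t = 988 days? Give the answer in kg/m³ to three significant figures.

0.444 kg/m³

For an instantaneous plane source, C(x,t) = M/(n_e·A·√(4πDt)) · exp(−(x−vt)²/(4Dt)), with n_e·A the pore (flow) area.
Plume center vt = 0.237 × 988 = 234.156 m, so the well at 235 m is 0.844 m downgradient of the peak.
√(4πDt) = 15.64 m, giving peak height M/(n_e·A·√(4πDt)) = 53.4/(0.37 × 20.6 × 15.64) = 0.4480 kg/m³.
(x−vt)²/(4Dt) = (0.844)²/(4 × 0.0197 × 988) = 0.009150; exp(−0.009150) = 0.9909.
C = 0.4480 × 0.9909 = 0.444 kg/m³.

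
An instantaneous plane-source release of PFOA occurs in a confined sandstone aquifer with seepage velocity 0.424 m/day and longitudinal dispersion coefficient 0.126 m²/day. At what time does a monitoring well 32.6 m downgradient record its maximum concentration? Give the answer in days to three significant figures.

For the 1D instantaneous-source solution, setting ∂C/∂t = 0 at fixed x gives v²t² + 2Dt − x² = 0, so t = (√(D² + v²x²) − D)/v².
√(D² + v²x²) = √(0.126² + 0.424² × 32.6²) = 13.82; v² = 0.179776.
t = (13.82 − 0.126)/0.179776 = 76.2 days (vs. the pure-advection estimate x/v = 76.9 d).

76.2 days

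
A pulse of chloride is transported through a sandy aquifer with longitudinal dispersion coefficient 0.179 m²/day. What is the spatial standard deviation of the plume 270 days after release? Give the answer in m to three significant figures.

Dispersive spreading gives a Gaussian with σ² = 2Dt; advection only shifts the center.
σ = √(2 × 0.179 × 270) = 9.83 m.

9.83 m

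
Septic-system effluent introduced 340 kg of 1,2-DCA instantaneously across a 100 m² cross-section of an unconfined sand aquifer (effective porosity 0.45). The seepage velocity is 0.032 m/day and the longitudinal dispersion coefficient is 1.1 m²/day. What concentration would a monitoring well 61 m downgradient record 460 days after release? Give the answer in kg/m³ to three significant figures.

For an instantaneous plane source, C(x,t) = M/(n_e·A·√(4πDt)) · exp(−(x−vt)²/(4Dt)), with n_e·A the pore (flow) area.
Plume center vt = 0.032 × 460 = 14.72 m, so the well at 61 m is 46.28 m downgradient of the peak.
√(4πDt) = 79.74 m, giving peak height M/(n_e·A·√(4πDt)) = 340/(0.45 × 100 × 79.74) = 0.09475 kg/m³.
(x−vt)²/(4Dt) = (46.28)²/(4 × 1.1 × 460) = 1.058; exp(−1.058) = 0.3471.
C = 0.09475 × 0.3471 = 0.0329 kg/m³.

0.0329 kg/m³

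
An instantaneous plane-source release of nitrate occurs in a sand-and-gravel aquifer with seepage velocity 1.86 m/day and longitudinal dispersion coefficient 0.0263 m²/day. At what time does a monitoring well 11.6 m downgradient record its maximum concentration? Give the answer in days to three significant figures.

6.23 days

For the 1D instantaneous-source solution, setting ∂C/∂t = 0 at fixed x gives v²t² + 2Dt − x² = 0, so t = (√(D² + v²x²) − D)/v².
√(D² + v²x²) = √(0.0263² + 1.86² × 11.6²) = 21.58; v² = 3.4596.
t = (21.58 − 0.0263)/3.4596 = 6.23 days (vs. the pure-advection estimate x/v = 6.24 d).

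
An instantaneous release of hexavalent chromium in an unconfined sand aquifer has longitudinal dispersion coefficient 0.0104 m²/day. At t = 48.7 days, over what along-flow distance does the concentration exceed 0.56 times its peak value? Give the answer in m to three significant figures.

2.17 m

The plume is Gaussian with σ = √(2Dt) = √(2 × 0.0104 × 48.7) = 1.006 m.
C/C_peak = exp(−Δx²/(2σ²)) = 0.56 ⇒ Δx = σ·√(−2 ln 0.56) = 1.006 × 1.077 = 1.083 m.
Width = 2Δx = 2.17 m.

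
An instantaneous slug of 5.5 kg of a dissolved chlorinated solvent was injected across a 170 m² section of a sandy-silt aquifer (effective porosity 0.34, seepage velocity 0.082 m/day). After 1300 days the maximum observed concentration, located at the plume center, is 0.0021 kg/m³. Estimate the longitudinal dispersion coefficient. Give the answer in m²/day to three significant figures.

At the plume center C_max = M/(n_e·A·√(4πDt)), so D = M²/(4πt·(n_e·A·C_max)²).
n_e·A·C_max = 0.34 × 170 × 0.0021 = 0.1214 kg/m.
D = 5.5²/(4π × 1300 × 0.1214²) = 0.126 m²/day.

0.126 m²/day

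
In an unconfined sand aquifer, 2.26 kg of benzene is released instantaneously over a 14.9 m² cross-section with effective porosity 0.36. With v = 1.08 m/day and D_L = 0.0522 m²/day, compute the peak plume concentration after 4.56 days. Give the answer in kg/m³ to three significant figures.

The peak of an instantaneous 1D plume sits at x = vt; there the Gaussian factor is 1 and C_max = M/(n_e·A·√(4πDt)), where n_e·A is the pore area the mass is dissolved in.
√(4πDt) = √(4π × 0.0522 × 4.56) = 1.730 m, so C_max = 2.26/(0.36 × 14.9 × 1.730) = 0.244 kg/m³.

0.244 kg/m³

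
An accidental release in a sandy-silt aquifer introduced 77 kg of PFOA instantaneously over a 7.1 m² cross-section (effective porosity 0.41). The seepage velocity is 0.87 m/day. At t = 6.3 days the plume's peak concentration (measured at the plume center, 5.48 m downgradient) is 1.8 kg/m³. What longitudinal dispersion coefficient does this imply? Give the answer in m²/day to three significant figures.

At the plume center C_max = M/(n_e·A·√(4πDt)), so D = M²/(4πt·(n_e·A·C_max)²).
n_e·A·C_max = 0.41 × 7.1 × 1.8 = 5.240 kg/m.
D = 77²/(4π × 6.3 × 5.240²) = 2.73 m²/day.

2.73 m²/day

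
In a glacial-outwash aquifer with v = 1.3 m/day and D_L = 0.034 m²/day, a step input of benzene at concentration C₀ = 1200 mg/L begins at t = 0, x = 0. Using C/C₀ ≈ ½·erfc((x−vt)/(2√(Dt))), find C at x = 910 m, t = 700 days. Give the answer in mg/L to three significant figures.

600 mg/L

For a continuous step input, C/C₀ ≈ ½·erfc((x−vt)/(2√(Dt))).
vt = 1.3 × 700 = 910 m and 2√(Dt) = 2√(0.034 × 700) = 9.757 m.
Argument (x−vt)/(2√(Dt)) = (910 − 910)/9.757 = 0; ½·erfc(0) = 0.5000.
C = 1200 × 0.5000 = 600 mg/L.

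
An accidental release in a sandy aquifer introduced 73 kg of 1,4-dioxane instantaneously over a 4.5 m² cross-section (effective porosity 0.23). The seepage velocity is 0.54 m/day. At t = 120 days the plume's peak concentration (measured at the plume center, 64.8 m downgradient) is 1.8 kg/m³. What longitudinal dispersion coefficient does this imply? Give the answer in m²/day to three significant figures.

1.02 m²/day

At the plume center C_max = M/(n_e·A·√(4πDt)), so D = M²/(4πt·(n_e·A·C_max)²).
n_e·A·C_max = 0.23 × 4.5 × 1.8 = 1.863 kg/m.
D = 73²/(4π × 120 × 1.863²) = 1.02 m²/day.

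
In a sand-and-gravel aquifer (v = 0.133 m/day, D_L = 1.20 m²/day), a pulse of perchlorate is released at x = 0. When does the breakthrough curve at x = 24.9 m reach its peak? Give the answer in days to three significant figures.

131 days

For the 1D instantaneous-source solution, setting ∂C/∂t = 0 at fixed x gives v²t² + 2Dt − x² = 0, so t = (√(D² + v²x²) − D)/v².
√(D² + v²x²) = √(1.20² + 0.133² × 24.9²) = 3.522; v² = 0.017689.
t = (3.522 − 1.20)/0.017689 = 131 days (vs. the pure-advection estimate x/v = 187 d).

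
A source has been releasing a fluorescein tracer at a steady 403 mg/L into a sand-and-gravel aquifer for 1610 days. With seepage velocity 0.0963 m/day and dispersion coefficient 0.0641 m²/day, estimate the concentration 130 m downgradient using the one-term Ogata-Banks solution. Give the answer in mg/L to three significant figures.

387 mg/L

For a continuous step input, C/C₀ ≈ ½·erfc((x−vt)/(2√(Dt))).
vt = 0.0963 × 1610 = 155.043 m and 2√(Dt) = 2√(0.0641 × 1610) = 20.32 m.
Argument (x−vt)/(2√(Dt)) = (130 − 155.043)/20.32 = -1.232; ½·erfc(-1.232) = 0.9593.
C = 403 × 0.9593 = 387 mg/L.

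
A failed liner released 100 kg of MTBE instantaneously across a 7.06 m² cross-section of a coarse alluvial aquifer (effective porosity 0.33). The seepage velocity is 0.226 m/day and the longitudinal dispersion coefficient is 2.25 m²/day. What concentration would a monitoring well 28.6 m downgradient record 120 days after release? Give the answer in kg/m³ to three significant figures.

0.735 kg/m³

For an instantaneous plane source, C(x,t) = M/(n_e·A·√(4πDt)) · exp(−(x−vt)²/(4Dt)), with n_e·A the pore (flow) area.
Plume center vt = 0.226 × 120 = 27.12 m, so the well at 28.6 m is 1.48 m downgradient of the peak.
√(4πDt) = 58.25 m, giving peak height M/(n_e·A·√(4πDt)) = 100/(0.33 × 7.06 × 58.25) = 0.7369 kg/m³.
(x−vt)²/(4Dt) = (1.48)²/(4 × 2.25 × 120) = 0.002028; exp(−0.002028) = 0.9980.
C = 0.7369 × 0.9980 = 0.735 kg/m³.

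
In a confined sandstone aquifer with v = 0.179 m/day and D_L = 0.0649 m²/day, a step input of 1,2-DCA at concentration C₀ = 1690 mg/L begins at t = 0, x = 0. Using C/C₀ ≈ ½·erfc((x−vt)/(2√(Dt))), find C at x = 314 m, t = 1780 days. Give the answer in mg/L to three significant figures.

1050 mg/L

For a continuous step input, C/C₀ ≈ ½·erfc((x−vt)/(2√(Dt))).
vt = 0.179 × 1780 = 318.62 m and 2√(Dt) = 2√(0.0649 × 1780) = 21.50 m.
Argument (x−vt)/(2√(Dt)) = (314 − 318.62)/21.50 = -0.2149; ½·erfc(-0.2149) = 0.6194.
C = 1690 × 0.6194 = 1050 mg/L.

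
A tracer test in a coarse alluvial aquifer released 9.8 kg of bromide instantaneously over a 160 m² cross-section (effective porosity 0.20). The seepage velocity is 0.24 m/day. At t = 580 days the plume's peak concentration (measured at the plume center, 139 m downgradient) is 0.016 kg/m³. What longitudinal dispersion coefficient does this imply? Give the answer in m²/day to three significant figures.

0.0503 m²/day

At the plume center C_max = M/(n_e·A·√(4πDt)), so D = M²/(4πt·(n_e·A·C_max)²).
n_e·A·C_max = 0.20 × 160 × 0.016 = 0.5120 kg/m.
D = 9.8²/(4π × 580 × 0.5120²) = 0.0503 m²/day.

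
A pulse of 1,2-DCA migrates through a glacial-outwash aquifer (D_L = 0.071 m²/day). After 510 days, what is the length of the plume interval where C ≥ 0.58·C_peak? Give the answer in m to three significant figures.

The plume is Gaussian with σ = √(2Dt) = √(2 × 0.071 × 510) = 8.510 m.
C/C_peak = exp(−Δx²/(2σ²)) = 0.58 ⇒ Δx = σ·√(−2 ln 0.58) = 8.510 × 1.044 = 8.884 m.
Width = 2Δx = 17.8 m.

17.8 m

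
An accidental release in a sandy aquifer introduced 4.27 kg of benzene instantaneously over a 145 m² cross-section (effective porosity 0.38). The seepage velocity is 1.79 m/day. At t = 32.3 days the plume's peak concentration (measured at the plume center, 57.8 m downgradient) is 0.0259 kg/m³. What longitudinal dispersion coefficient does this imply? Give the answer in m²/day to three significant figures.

0.0221 m²/day

At the plume center C_max = M/(n_e·A·√(4πDt)), so D = M²/(4πt·(n_e·A·C_max)²).
n_e·A·C_max = 0.38 × 145 × 0.0259 = 1.427 kg/m.
D = 4.27²/(4π × 32.3 × 1.427²) = 0.0221 m²/day.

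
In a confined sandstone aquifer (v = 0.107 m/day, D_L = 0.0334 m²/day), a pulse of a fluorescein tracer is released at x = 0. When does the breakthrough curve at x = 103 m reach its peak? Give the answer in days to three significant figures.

960 days

For the 1D instantaneous-source solution, setting ∂C/∂t = 0 at fixed x gives v²t² + 2Dt − x² = 0, so t = (√(D² + v²x²) − D)/v².
√(D² + v²x²) = √(0.0334² + 0.107² × 103²) = 11.02; v² = 0.011449.
t = (11.02 − 0.0334)/0.011449 = 960 days (vs. the pure-advection estimate x/v = 963 d).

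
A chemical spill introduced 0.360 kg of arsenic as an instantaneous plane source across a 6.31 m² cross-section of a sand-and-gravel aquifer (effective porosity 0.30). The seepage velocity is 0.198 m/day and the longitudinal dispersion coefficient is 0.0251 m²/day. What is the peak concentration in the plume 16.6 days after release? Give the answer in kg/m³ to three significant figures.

0.0831 kg/m³

The peak of an instantaneous 1D plume sits at x = vt; there the Gaussian factor is 1 and C_max = M/(n_e·A·√(4πDt)), where n_e·A is the pore area the mass is dissolved in.
√(4πDt) = √(4π × 0.0251 × 16.6) = 2.288 m, so C_max = 0.360/(0.30 × 6.31 × 2.288) = 0.0831 kg/m³.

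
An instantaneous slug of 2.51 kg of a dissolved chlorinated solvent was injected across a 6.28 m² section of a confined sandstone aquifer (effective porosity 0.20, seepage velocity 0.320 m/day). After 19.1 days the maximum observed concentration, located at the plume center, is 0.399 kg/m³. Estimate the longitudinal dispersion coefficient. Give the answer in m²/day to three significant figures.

0.105 m²/day

At the plume center C_max = M/(n_e·A·√(4πDt)), so D = M²/(4πt·(n_e·A·C_max)²).
n_e·A·C_max = 0.20 × 6.28 × 0.399 = 0.5011 kg/m.
D = 2.51²/(4π × 19.1 × 0.5011²) = 0.105 m²/day.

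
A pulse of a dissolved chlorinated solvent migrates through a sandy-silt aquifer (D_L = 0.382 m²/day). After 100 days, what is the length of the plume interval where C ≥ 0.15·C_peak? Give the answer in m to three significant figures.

34.1 m

The plume is Gaussian with σ = √(2Dt) = √(2 × 0.382 × 100) = 8.741 m.
C/C_peak = exp(−Δx²/(2σ²)) = 0.15 ⇒ Δx = σ·√(−2 ln 0.15) = 8.741 × 1.948 = 17.03 m.
Width = 2Δx = 34.1 m.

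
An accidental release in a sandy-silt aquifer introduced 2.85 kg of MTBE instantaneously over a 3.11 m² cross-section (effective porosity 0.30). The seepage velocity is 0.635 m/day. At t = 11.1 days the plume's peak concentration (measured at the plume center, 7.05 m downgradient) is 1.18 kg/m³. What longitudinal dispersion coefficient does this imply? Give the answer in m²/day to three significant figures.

0.0480 m²/day

At the plume center C_max = M/(n_e·A·√(4πDt)), so D = M²/(4πt·(n_e·A·C_max)²).
n_e·A·C_max = 0.30 × 3.11 × 1.18 = 1.101 kg/m.
D = 2.85²/(4π × 11.1 × 1.101²) = 0.0480 m²/day.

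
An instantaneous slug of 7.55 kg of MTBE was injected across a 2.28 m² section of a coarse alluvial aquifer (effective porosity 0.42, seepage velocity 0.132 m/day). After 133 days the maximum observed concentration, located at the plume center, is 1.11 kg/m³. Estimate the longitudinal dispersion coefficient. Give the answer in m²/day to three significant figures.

At the plume center C_max = M/(n_e·A·√(4πDt)), so D = M²/(4πt·(n_e·A·C_max)²).
n_e·A·C_max = 0.42 × 2.28 × 1.11 = 1.063 kg/m.
D = 7.55²/(4π × 133 × 1.063²) = 0.0302 m²/day.

0.0302 m²/day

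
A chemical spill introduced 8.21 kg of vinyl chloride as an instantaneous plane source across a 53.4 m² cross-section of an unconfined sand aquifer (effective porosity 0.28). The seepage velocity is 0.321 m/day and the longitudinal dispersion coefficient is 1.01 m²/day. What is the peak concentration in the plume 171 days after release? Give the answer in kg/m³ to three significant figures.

The peak of an instantaneous 1D plume sits at x = vt; there the Gaussian factor is 1 and C_max = M/(n_e·A·√(4πDt)), where n_e·A is the pore area the mass is dissolved in.
√(4πDt) = √(4π × 1.01 × 171) = 46.59 m, so C_max = 8.21/(0.28 × 53.4 × 46.59) = 0.0118 kg/m³.

0.0118 kg/m³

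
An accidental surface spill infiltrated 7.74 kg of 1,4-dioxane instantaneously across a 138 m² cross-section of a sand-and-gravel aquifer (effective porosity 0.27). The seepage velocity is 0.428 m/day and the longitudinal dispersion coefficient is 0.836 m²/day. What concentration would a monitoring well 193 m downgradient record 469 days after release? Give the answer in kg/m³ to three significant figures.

For an instantaneous plane source, C(x,t) = M/(n_e·A·√(4πDt)) · exp(−(x−vt)²/(4Dt)), with n_e·A the pore (flow) area.
Plume center vt = 0.428 × 469 = 200.732 m, so the well at 193 m is 7.732 m upgradient of the peak.
√(4πDt) = 70.19 m, giving peak height M/(n_e·A·√(4πDt)) = 7.74/(0.27 × 138 × 70.19) = 0.002960 kg/m³.
(x−vt)²/(4Dt) = (-7.732)²/(4 × 0.836 × 469) = 0.03812; exp(−0.03812) = 0.9626.
C = 0.002960 × 0.9626 = 0.00285 kg/m³.

0.00285 kg/m³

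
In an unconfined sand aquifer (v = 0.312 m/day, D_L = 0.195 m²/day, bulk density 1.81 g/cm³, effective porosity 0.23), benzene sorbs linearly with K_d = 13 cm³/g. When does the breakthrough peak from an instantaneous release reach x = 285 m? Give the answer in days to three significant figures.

94200 days

Retardation factor R = 1 + ρ_b·K_d/n = 1 + 1.81 × 13/0.23 = 103.3.
Sorption retards both mechanisms: v_R = v/R = 0.003020 m/day, D_R = D/R = 0.001888 m²/day.
Peak time from v_R²t² + 2D_R t − x² = 0: t = (√(D_R² + v_R²x²) − D_R)/v_R².
√(D_R² + v_R²x²) = √(0.001888² + 0.003020² × 285²) = 0.8607; v_R² = 9.120e-06.
t = (0.8607 − 0.001888)/9.120e-06 = 94200 days.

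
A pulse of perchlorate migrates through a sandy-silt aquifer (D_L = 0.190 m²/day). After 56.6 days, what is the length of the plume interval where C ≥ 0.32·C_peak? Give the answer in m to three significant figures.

The plume is Gaussian with σ = √(2Dt) = √(2 × 0.190 × 56.6) = 4.638 m.
C/C_peak = exp(−Δx²/(2σ²)) = 0.32 ⇒ Δx = σ·√(−2 ln 0.32) = 4.638 × 1.510 = 7.003 m.
Width = 2Δx = 14.0 m.

14.0 m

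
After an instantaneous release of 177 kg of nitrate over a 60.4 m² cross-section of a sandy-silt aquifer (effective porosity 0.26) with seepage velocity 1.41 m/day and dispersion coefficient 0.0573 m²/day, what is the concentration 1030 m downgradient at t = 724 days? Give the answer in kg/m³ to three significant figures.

0.298 kg/m³

For an instantaneous plane source, C(x,t) = M/(n_e·A·√(4πDt)) · exp(−(x−vt)²/(4Dt)), with n_e·A the pore (flow) area.
Plume center vt = 1.41 × 724 = 1020.84 m, so the well at 1030 m is 9.16 m downgradient of the peak.
√(4πDt) = 22.83 m, giving peak height M/(n_e·A·√(4πDt)) = 177/(0.26 × 60.4 × 22.83) = 0.4937 kg/m³.
(x−vt)²/(4Dt) = (9.16)²/(4 × 0.0573 × 724) = 0.5056; exp(−0.5056) = 0.6031.
C = 0.4937 × 0.6031 = 0.298 kg/m³.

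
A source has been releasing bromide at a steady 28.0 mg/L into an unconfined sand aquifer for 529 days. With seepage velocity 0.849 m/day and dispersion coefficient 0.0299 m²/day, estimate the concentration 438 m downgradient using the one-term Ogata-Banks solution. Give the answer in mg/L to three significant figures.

For a continuous step input, C/C₀ ≈ ½·erfc((x−vt)/(2√(Dt))).
vt = 0.849 × 529 = 449.121 m and 2√(Dt) = 2√(0.0299 × 529) = 7.954 m.
Argument (x−vt)/(2√(Dt)) = (438 − 449.121)/7.954 = -1.398; ½·erfc(-1.398) = 0.9760.
C = 28.0 × 0.9760 = 27.3 mg/L.

27.3 mg/L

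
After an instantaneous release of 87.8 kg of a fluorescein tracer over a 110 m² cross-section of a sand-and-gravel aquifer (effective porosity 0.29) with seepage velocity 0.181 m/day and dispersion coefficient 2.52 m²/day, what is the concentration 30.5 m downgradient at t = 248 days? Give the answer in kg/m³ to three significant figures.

0.0286 kg/m³

For an instantaneous plane source, C(x,t) = M/(n_e·A·√(4πDt)) · exp(−(x−vt)²/(4Dt)), with n_e·A the pore (flow) area.
Plume center vt = 0.181 × 248 = 44.888 m, so the well at 30.5 m is 14.388 m upgradient of the peak.
√(4πDt) = 88.62 m, giving peak height M/(n_e·A·√(4πDt)) = 87.8/(0.29 × 110 × 88.62) = 0.03106 kg/m³.
(x−vt)²/(4Dt) = (-14.388)²/(4 × 2.52 × 248) = 0.08281; exp(−0.08281) = 0.9205.
C = 0.03106 × 0.9205 = 0.0286 kg/m³.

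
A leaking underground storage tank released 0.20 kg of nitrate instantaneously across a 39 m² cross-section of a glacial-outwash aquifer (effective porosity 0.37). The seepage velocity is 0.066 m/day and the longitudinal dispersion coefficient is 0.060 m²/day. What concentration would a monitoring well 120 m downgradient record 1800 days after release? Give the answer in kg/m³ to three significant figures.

0.000375 kg/m³

For an instantaneous plane source, C(x,t) = M/(n_e·A·√(4πDt)) · exp(−(x−vt)²/(4Dt)), with n_e·A the pore (flow) area.
Plume center vt = 0.066 × 1800 = 118.8 m, so the well at 120 m is 1.2 m downgradient of the peak.
√(4πDt) = 36.84 m, giving peak height M/(n_e·A·√(4πDt)) = 0.20/(0.37 × 39 × 36.84) = 0.0003762 kg/m³.
(x−vt)²/(4Dt) = (1.2)²/(4 × 0.060 × 1800) = 0.003333; exp(−0.003333) = 0.9967.
C = 0.0003762 × 0.9967 = 0.000375 kg/m³.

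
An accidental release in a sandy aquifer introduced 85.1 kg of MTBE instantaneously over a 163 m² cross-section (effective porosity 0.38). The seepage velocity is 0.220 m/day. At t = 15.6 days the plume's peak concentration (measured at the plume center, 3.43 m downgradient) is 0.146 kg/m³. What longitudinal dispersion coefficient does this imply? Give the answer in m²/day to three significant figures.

At the plume center C_max = M/(n_e·A·√(4πDt)), so D = M²/(4πt·(n_e·A·C_max)²).
n_e·A·C_max = 0.38 × 163 × 0.146 = 9.043 kg/m.
D = 85.1²/(4π × 15.6 × 9.043²) = 0.452 m²/day.

0.452 m²/day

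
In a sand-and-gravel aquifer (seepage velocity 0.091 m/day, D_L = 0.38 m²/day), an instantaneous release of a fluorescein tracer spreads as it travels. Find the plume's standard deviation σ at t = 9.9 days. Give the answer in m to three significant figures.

Dispersive spreading gives a Gaussian with σ² = 2Dt; advection only shifts the center.
σ = √(2 × 0.38 × 9.9) = 2.74 m.

2.74 m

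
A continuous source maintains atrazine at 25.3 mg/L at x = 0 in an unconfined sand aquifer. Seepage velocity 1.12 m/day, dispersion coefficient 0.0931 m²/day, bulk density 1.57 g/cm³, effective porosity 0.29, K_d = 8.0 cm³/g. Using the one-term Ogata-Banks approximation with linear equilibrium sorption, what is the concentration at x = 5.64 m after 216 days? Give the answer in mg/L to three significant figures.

Retardation factor R = 1 + ρ_b·K_d/n = 1 + 1.57 × 8.0/0.29 = 44.31.
Sorption retards both mechanisms: v_R = v/R = 0.02528 m/day, D_R = D/R = 0.002101 m²/day.
v_R·t = 0.02528 × 216 = 5.46048 m; 2√(D_R t) = 1.347 m; argument = (5.64 − 5.46048)/1.347 = 0.1333.
C = C₀ × ½·erfc(0.1333) = 25.3 × 0.4252 = 10.8 mg/L.

10.8 mg/L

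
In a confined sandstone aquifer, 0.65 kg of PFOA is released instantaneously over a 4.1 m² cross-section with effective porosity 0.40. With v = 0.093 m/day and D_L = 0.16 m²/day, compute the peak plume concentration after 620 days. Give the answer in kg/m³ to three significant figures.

The peak of an instantaneous 1D plume sits at x = vt; there the Gaussian factor is 1 and C_max = M/(n_e·A·√(4πDt)), where n_e·A is the pore area the mass is dissolved in.
√(4πDt) = √(4π × 0.16 × 620) = 35.31 m, so C_max = 0.65/(0.40 × 4.1 × 35.31) = 0.0112 kg/m³.

0.0112 kg/m³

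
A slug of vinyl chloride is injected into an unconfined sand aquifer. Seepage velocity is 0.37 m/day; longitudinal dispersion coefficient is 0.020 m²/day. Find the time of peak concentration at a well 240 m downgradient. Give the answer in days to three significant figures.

649 days

For the 1D instantaneous-source solution, setting ∂C/∂t = 0 at fixed x gives v²t² + 2Dt − x² = 0, so t = (√(D² + v²x²) − D)/v².
√(D² + v²x²) = √(0.020² + 0.37² × 240²) = 88.80; v² = 0.1369.
t = (88.80 − 0.020)/0.1369 = 649 days (vs. the pure-advection estimate x/v = 649 d).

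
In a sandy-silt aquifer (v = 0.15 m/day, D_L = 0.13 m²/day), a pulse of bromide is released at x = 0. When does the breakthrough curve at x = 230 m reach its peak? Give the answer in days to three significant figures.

1530 days

For the 1D instantaneous-source solution, setting ∂C/∂t = 0 at fixed x gives v²t² + 2Dt − x² = 0, so t = (√(D² + v²x²) − D)/v².
√(D² + v²x²) = √(0.13² + 0.15² × 230²) = 34.50; v² = 0.0225.
t = (34.50 − 0.13)/0.0225 = 1530 days (vs. the pure-advection estimate x/v = 1530 d).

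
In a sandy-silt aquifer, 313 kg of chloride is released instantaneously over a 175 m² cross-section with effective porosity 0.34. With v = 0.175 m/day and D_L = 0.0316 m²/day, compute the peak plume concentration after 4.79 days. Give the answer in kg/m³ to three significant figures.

3.81 kg/m³

The peak of an instantaneous 1D plume sits at x = vt; there the Gaussian factor is 1 and C_max = M/(n_e·A·√(4πDt)), where n_e·A is the pore area the mass is dissolved in.
√(4πDt) = √(4π × 0.0316 × 4.79) = 1.379 m, so C_max = 313/(0.34 × 175 × 1.379) = 3.81 kg/m³.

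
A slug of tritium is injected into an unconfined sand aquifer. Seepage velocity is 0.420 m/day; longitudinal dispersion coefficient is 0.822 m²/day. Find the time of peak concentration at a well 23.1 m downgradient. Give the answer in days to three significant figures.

50.5 days

For the 1D instantaneous-source solution, setting ∂C/∂t = 0 at fixed x gives v²t² + 2Dt − x² = 0, so t = (√(D² + v²x²) − D)/v².
√(D² + v²x²) = √(0.822² + 0.420² × 23.1²) = 9.737; v² = 0.1764.
t = (9.737 − 0.822)/0.1764 = 50.5 days (vs. the pure-advection estimate x/v = 55.0 d).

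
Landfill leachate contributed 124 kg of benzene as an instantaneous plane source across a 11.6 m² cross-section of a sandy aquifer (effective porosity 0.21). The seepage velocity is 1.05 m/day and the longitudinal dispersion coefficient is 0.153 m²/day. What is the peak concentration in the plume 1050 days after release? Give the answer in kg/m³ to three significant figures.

The peak of an instantaneous 1D plume sits at x = vt; there the Gaussian factor is 1 and C_max = M/(n_e·A·√(4πDt)), where n_e·A is the pore area the mass is dissolved in.
√(4πDt) = √(4π × 0.153 × 1050) = 44.93 m, so C_max = 124/(0.21 × 11.6 × 44.93) = 1.13 kg/m³.

1.13 kg/m³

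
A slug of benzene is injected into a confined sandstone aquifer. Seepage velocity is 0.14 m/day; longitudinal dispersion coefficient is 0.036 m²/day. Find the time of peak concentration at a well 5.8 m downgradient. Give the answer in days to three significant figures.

For the 1D instantaneous-source solution, setting ∂C/∂t = 0 at fixed x gives v²t² + 2Dt − x² = 0, so t = (√(D² + v²x²) − D)/v².
√(D² + v²x²) = √(0.036² + 0.14² × 5.8²) = 0.8128; v² = 0.0196.
t = (0.8128 − 0.036)/0.0196 = 39.6 days (vs. the pure-advection estimate x/v = 41.4 d).

39.6 days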